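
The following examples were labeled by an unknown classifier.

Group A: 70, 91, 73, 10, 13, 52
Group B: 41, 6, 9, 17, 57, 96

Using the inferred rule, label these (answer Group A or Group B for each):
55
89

Group A, Group B

The classifier is using: ≡ 1 (mod 3).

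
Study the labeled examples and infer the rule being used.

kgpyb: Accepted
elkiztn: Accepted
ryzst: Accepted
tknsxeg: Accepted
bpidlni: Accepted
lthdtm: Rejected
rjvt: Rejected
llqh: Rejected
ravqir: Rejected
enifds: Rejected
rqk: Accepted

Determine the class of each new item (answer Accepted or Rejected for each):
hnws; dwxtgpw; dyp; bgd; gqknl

Rejected, Accepted, Accepted, Accepted, Accepted

Every 'Accepted' example satisfies: odd length. None of the 'Rejected' examples do.
hnws — length 4, hence Rejected.
dwxtgpw — length 7, hence Accepted.
dyp — length 3, hence Accepted.
bgd — length 3, hence Accepted.
gqknl — length 5, hence Accepted.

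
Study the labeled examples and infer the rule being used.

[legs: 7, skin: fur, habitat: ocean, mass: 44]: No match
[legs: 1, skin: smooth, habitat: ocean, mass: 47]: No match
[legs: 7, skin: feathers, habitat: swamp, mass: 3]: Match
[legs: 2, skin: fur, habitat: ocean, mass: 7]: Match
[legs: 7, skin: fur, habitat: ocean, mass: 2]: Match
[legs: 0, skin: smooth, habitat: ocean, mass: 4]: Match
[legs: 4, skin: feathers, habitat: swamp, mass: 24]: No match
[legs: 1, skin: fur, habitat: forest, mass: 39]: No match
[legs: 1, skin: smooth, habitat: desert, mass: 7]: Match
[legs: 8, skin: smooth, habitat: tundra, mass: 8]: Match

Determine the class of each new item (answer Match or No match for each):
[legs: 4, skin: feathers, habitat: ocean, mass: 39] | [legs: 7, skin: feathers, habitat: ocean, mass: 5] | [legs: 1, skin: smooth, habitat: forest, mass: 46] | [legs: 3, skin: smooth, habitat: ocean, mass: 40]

No match, Match, No match, No match

'Match' ⟺ mass ≤ 8.
[legs: 4, skin: feathers, habitat: ocean, mass: 39]: No match (mass = 39). [legs: 7, skin: feathers, habitat: ocean, mass: 5]: Match (mass = 5). [legs: 1, skin: smooth, habitat: forest, mass: 46]: No match (mass = 46). [legs: 3, skin: smooth, habitat: ocean, mass: 40]: No match (mass = 40).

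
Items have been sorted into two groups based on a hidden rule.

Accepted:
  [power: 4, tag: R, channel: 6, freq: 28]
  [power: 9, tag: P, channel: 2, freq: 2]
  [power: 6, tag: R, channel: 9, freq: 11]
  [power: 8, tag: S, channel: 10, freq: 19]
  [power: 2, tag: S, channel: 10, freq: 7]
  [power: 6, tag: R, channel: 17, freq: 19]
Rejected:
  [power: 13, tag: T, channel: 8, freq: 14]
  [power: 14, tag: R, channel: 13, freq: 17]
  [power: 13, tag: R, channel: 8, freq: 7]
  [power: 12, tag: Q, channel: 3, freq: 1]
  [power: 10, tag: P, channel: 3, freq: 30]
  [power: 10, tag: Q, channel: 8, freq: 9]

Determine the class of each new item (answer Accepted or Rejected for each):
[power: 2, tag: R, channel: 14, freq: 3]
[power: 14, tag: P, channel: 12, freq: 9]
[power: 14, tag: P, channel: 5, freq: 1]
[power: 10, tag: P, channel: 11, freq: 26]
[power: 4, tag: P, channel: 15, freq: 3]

Accepted, Rejected, Rejected, Rejected, Accepted

One predicate separates the groups cleanly: power ≤ 9.
Accepted: [power: 2, tag: R, channel: 14, freq: 3], since power = 2.
Rejected: [power: 14, tag: P, channel: 12, freq: 9], since power = 14.
Rejected: [power: 14, tag: P, channel: 5, freq: 1], since power = 14.
Rejected: [power: 10, tag: P, channel: 11, freq: 26], since power = 10.
Accepted: [power: 4, tag: P, channel: 15, freq: 3], since power = 4.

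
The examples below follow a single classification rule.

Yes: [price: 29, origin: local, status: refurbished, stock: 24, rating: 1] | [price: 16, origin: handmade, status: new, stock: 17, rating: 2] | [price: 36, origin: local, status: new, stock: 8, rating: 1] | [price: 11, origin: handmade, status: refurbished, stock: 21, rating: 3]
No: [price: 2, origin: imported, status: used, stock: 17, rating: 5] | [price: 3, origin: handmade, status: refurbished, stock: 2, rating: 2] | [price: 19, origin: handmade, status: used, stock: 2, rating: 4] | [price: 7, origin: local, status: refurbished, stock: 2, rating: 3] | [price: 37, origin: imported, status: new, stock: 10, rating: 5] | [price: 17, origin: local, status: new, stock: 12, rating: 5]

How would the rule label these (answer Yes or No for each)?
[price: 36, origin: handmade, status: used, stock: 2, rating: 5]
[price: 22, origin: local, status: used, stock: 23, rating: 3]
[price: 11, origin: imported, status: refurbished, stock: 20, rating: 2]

No, Yes, Yes

Every 'Yes' example satisfies: stock ≥ 8 AND rating ≤ 3. None of the 'No' examples do.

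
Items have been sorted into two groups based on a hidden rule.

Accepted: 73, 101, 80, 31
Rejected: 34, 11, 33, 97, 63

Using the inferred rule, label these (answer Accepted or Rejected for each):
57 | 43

Rejected, Rejected

The distinguishing property — ≡ 3 (mod 7) — holds for all the 'Accepted' cases and none of the 'Rejected' cases.
57 — 57 mod 7 = 1, hence Rejected. 43 — 43 mod 7 = 1, hence Rejected.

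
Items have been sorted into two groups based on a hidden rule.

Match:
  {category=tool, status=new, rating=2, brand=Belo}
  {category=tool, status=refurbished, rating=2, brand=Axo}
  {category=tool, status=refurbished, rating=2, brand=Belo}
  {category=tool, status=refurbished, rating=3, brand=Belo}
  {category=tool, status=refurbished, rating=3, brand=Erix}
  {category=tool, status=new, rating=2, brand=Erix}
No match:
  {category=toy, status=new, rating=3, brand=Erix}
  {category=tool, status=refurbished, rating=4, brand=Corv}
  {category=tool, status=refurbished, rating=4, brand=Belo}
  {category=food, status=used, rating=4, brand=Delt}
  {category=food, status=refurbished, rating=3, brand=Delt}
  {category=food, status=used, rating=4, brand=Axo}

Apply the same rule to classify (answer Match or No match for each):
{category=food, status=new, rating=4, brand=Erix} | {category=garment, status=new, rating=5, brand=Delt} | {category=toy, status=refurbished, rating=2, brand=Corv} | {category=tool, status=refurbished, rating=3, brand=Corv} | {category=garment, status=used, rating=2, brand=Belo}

No match, No match, No match, Match, No match

The distinguishing property — category is tool AND rating ≤ 3 — holds for all the 'Match' cases and none of the 'No match' cases.
{category=food, status=new, rating=4, brand=Erix} — category is food, rating = 4, hence No match. {category=garment, status=new, rating=5, brand=Delt} — category is garment, rating = 5, hence No match. {category=toy, status=refurbished, rating=2, brand=Corv} — category is toy, rating = 2, hence No match. {category=tool, status=refurbished, rating=3, brand=Corv} — category is tool, rating = 3, hence Match. {category=garment, status=used, rating=2, brand=Belo} — category is garment, rating = 2, hence No match.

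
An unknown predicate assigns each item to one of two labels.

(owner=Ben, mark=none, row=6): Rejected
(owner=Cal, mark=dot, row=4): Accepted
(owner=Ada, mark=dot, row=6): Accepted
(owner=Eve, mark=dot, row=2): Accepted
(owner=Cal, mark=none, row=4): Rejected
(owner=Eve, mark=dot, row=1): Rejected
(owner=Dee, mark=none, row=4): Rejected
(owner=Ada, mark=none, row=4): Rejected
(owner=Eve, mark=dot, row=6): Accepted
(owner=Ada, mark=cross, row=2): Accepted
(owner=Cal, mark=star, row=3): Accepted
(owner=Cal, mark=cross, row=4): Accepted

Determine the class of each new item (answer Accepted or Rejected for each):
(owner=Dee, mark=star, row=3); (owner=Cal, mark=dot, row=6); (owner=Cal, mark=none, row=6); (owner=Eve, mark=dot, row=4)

Accepted, Accepted, Rejected, Accepted

A rule that fits every label: mark is not none AND row ≥ 2 — true of each 'Accepted' example, false of each 'Rejected' one.
(owner=Dee, mark=star, row=3) — mark is star, row = 3, hence Accepted.
(owner=Cal, mark=dot, row=6) — mark is dot, row = 6, hence Accepted.
(owner=Cal, mark=none, row=6) — mark is none, row = 6, hence Rejected.
(owner=Eve, mark=dot, row=4) — mark is dot, row = 4, hence Accepted.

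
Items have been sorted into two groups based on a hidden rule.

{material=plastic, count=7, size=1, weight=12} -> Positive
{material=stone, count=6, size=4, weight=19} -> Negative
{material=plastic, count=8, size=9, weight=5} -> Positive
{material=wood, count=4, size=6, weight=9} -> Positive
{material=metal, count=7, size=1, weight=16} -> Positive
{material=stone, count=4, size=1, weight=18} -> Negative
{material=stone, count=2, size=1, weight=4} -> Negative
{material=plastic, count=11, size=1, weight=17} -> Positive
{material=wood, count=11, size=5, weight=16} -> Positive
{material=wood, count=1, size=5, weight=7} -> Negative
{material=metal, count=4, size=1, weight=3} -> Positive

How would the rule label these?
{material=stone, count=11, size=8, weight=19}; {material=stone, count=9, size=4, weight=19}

Negative, Negative

'Positive' ⟺ count ≥ 4 AND weight ≤ 17.
Negative: {material=stone, count=11, size=8, weight=19}, since count = 11, weight = 19.
Negative: {material=stone, count=9, size=4, weight=19}, since count = 9, weight = 19.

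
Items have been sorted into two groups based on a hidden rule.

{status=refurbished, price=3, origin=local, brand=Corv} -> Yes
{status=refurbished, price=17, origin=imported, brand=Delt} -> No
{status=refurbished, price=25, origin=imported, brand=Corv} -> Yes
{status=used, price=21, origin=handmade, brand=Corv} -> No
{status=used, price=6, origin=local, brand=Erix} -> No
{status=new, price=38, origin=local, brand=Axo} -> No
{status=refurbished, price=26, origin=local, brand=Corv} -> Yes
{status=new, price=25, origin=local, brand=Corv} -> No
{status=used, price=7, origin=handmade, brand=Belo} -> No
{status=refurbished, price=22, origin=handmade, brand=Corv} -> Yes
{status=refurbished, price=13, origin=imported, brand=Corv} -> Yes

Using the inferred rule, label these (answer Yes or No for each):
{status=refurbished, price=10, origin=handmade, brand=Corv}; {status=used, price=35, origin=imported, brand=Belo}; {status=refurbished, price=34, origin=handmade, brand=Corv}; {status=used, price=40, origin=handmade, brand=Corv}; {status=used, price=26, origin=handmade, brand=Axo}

Yes, No, Yes, No, No

The pattern is that an item is 'Yes' exactly when: status is refurbished AND brand is Corv.
{status=refurbished, price=10, origin=handmade, brand=Corv}: status is refurbished, brand is Corv, matches → Yes. {status=used, price=35, origin=imported, brand=Belo}: status is used, brand is Belo, fails the rule → No. {status=refurbished, price=34, origin=handmade, brand=Corv}: status is refurbished, brand is Corv, matches → Yes. {status=used, price=40, origin=handmade, brand=Corv}: status is used, brand is Corv, fails the rule → No. {status=used, price=26, origin=handmade, brand=Axo}: status is used, brand is Axo, fails the rule → No.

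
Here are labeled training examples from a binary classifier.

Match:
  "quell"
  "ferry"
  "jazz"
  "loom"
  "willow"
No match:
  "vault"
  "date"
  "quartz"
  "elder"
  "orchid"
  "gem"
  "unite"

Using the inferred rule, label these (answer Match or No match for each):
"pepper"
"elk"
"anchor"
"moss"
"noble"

Match, No match, No match, Match, No match

All 'Match' examples share one property — has a double letter — and every 'No match' example lacks it.
"pepper" — 'pp' doubled, hence Match.
"elk" — no doubled letter, hence No match.
"anchor" — no doubled letter, hence No match.
"moss" — 'ss' doubled, hence Match.
"noble" — no doubled letter, hence No match.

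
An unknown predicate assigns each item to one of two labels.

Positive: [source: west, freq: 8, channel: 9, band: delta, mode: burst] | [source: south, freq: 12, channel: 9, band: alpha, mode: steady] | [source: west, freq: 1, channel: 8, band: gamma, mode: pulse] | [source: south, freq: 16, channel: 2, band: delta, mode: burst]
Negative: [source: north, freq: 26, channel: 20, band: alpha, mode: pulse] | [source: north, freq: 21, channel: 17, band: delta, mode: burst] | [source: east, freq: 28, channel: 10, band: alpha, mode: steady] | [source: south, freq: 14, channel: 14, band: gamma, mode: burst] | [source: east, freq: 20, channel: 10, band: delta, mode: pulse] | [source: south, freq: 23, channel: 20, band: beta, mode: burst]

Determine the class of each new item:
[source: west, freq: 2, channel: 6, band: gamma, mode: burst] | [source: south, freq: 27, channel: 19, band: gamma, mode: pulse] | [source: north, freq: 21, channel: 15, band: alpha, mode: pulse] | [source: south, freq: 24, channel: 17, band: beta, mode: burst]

Positive, Negative, Negative, Negative

Every 'Positive' example satisfies: channel ≤ 9. None of the 'Negative' examples do.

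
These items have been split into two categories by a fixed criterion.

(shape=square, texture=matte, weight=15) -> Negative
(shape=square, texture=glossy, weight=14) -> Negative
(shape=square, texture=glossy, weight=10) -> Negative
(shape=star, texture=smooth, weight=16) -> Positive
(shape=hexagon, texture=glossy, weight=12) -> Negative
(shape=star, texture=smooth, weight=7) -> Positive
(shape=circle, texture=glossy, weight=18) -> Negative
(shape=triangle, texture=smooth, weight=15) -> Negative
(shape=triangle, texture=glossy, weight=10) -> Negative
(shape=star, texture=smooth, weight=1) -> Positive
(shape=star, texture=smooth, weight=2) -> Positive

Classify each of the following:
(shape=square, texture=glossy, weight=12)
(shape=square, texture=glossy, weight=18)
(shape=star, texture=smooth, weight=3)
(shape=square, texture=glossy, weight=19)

Every 'Positive' example satisfies: shape is star. None of the 'Negative' examples do.

Negative, Negative, Positive, Negative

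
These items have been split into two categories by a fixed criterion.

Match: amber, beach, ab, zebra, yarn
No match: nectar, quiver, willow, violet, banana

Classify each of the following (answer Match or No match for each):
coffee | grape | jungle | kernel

The pattern is that an item is 'Match' exactly when: length ≤ 5.
No match: coffee, since length 6.
Match: grape, since length 5.
No match: jungle, since length 6.
No match: kernel, since length 6.

No match, Match, No match, No match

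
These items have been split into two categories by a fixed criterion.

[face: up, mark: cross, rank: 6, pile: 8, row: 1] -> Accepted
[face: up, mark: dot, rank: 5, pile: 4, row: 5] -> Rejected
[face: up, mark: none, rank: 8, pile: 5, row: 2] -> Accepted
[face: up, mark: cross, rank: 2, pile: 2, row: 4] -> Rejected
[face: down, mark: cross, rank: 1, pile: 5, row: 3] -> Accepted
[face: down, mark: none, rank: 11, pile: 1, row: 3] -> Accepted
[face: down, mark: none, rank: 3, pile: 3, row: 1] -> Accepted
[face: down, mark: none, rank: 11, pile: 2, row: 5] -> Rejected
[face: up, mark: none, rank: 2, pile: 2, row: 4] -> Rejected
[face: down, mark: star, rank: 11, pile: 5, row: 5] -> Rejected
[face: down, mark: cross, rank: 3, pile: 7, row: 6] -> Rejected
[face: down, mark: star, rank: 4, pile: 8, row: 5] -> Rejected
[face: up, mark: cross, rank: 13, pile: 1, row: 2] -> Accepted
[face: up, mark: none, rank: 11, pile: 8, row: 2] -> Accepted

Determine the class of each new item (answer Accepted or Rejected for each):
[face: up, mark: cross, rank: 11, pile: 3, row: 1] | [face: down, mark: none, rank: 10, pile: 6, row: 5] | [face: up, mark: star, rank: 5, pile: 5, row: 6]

Accepted, Rejected, Rejected

All 'Accepted' examples share one property — row ≤ 3 — and every 'Rejected' example lacks it.
[face: up, mark: cross, rank: 11, pile: 3, row: 1] — row = 1, hence Accepted. [face: down, mark: none, rank: 10, pile: 6, row: 5] — row = 5, hence Rejected. [face: up, mark: star, rank: 5, pile: 5, row: 6] — row = 6, hence Rejected.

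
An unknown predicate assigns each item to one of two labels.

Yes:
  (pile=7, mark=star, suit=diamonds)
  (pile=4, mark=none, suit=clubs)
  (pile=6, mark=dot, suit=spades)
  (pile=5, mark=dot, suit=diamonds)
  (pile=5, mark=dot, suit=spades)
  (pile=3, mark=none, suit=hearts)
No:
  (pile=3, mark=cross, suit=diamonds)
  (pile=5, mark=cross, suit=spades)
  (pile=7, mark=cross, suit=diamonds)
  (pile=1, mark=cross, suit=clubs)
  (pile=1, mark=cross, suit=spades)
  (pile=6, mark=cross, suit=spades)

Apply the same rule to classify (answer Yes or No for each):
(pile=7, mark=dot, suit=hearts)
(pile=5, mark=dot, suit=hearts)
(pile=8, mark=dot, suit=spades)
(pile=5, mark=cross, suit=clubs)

Yes, Yes, Yes, No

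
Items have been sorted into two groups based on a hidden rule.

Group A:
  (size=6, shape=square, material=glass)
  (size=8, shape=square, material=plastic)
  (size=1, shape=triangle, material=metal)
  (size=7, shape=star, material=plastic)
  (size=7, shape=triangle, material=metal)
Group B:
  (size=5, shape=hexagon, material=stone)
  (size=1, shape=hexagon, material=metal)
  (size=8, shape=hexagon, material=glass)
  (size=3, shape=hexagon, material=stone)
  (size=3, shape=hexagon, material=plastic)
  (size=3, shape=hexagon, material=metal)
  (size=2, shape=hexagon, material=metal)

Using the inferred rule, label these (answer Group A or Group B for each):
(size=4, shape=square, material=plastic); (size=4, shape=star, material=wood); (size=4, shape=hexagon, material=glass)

Group A, Group A, Group B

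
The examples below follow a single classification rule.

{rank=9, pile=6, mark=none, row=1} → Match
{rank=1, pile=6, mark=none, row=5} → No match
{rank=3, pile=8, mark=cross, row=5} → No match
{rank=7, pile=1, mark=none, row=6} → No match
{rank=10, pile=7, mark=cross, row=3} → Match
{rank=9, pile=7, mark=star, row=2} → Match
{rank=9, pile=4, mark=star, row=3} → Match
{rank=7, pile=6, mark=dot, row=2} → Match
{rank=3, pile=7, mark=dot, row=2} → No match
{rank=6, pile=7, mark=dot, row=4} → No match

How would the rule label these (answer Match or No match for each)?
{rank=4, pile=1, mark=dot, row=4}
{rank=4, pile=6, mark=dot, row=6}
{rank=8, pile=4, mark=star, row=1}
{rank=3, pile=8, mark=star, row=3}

The common property of the 'Match' items is: rank ≥ 6 AND row ≤ 3. No 'No match' item has it.

No match, No match, Match, No match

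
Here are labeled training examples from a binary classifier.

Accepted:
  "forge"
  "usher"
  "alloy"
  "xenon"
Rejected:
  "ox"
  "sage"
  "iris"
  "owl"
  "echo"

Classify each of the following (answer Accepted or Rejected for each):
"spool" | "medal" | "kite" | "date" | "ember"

The classifier is using: length 5.
"spool" — length 5, hence Accepted.
"medal" — length 5, hence Accepted.
"kite" — length 4, hence Rejected.
"date" — length 4, hence Rejected.
"ember" — length 5, hence Accepted.

Accepted, Accepted, Rejected, Rejected, Accepted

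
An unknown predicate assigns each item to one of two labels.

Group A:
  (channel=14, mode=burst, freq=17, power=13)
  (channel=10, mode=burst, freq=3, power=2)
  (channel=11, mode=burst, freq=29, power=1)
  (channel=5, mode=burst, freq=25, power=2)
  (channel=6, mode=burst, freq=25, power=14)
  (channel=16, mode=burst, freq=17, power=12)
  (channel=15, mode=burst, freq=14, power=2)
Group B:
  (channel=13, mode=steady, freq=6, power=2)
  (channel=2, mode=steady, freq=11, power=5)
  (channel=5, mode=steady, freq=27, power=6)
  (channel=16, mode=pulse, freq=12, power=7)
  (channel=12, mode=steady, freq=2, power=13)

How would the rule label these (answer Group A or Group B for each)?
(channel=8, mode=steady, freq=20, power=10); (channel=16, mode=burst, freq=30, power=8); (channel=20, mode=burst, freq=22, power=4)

Group B, Group A, Group A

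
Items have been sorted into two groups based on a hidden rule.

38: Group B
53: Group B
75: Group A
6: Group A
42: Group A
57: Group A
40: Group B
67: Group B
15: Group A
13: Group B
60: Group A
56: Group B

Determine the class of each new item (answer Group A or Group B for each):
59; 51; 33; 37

The common property of the 'Group A' items is: multiple of 3. No 'Group B' item has it.
Group B: 59, since 59 = 3·19 + 2.
Group A: 51, since 51 = 3·17.
Group A: 33, since 33 = 3·11.
Group B: 37, since 37 = 3·12 + 1.

Group B, Group A, Group A, Group B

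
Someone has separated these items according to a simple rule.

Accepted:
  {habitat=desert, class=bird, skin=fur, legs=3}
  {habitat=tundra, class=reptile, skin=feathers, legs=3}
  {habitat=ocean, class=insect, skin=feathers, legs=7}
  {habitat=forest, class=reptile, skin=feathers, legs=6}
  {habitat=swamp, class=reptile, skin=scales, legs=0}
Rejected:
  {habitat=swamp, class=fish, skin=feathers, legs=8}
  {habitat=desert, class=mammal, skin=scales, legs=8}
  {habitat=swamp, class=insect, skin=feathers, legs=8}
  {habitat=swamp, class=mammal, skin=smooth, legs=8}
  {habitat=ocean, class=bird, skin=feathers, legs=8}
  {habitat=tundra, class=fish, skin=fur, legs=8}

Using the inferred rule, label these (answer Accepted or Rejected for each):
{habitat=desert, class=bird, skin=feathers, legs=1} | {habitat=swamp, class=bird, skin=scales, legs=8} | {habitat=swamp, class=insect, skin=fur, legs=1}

Accepted, Rejected, Accepted

Rule: legs ≤ 7. This holds for each 'Accepted' example and fails for each 'Rejected' one.
{habitat=desert, class=bird, skin=feathers, legs=1} → legs = 1 → Accepted. {habitat=swamp, class=bird, skin=scales, legs=8} → legs = 8 → Rejected. {habitat=swamp, class=insect, skin=fur, legs=1} → legs = 1 → Accepted.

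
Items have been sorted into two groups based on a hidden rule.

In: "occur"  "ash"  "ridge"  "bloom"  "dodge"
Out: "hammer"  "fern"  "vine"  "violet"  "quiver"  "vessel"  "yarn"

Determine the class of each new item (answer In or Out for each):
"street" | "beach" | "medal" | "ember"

The common property of the 'In' items is: odd length. No 'Out' item has it.
Out: "street", since length 6.
In: "beach", since length 5.
In: "medal", since length 5.
In: "ember", since length 5.

Out, In, In, In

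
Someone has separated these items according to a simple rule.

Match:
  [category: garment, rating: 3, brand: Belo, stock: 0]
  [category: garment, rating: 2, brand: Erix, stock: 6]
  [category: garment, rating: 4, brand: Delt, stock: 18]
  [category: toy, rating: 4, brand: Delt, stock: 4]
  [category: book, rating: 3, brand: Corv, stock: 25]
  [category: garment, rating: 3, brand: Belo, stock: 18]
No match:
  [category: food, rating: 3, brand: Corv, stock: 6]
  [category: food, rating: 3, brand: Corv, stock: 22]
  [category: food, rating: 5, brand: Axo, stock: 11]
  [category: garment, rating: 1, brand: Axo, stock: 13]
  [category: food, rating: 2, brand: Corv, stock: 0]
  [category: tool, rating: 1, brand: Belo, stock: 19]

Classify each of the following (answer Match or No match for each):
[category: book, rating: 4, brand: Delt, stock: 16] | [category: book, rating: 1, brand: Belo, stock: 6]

A rule that fits every label: category is not food AND rating ≥ 2 — true of each 'Match' example, false of each 'No match' one.
Match: [category: book, rating: 4, brand: Delt, stock: 16], since category is book, rating = 4.
No match: [category: book, rating: 1, brand: Belo, stock: 6], since category is book, rating = 1.

Match, No match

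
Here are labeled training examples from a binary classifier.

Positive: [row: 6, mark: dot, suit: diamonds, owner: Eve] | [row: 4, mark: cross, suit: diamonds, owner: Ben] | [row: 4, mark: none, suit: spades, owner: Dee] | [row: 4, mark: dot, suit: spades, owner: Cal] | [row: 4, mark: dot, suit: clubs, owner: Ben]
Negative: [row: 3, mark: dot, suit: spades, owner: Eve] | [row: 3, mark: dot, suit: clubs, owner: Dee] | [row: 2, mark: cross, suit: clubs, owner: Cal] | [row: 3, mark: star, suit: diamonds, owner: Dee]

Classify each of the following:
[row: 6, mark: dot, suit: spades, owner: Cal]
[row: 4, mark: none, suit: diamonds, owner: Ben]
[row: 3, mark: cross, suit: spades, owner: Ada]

One predicate separates the groups cleanly: row ≥ 4.
[row: 6, mark: dot, suit: spades, owner: Cal]: row = 6, fits → Positive.
[row: 4, mark: none, suit: diamonds, owner: Ben]: row = 4, fits → Positive.
[row: 3, mark: cross, suit: spades, owner: Ada]: row = 3, does not satisfy this → Negative.

Positive, Positive, Negative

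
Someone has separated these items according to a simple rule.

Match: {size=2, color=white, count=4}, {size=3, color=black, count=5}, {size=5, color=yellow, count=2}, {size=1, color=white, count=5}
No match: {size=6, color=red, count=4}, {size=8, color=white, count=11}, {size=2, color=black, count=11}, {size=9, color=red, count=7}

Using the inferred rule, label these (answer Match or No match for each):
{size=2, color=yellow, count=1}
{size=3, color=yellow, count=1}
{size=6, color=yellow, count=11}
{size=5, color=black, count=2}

Match, Match, No match, Match

'Match' ⟺ count ≤ 5 AND size ≤ 5.
Match: {size=2, color=yellow, count=1}, since count = 1, size = 2.
Match: {size=3, color=yellow, count=1}, since count = 1, size = 3.
No match: {size=6, color=yellow, count=11}, since count = 11, size = 6.
Match: {size=5, color=black, count=2}, since count = 2, size = 5.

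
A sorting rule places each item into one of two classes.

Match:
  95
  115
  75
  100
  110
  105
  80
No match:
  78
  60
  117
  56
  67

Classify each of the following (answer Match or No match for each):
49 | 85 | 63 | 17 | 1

No match, Match, No match, No match, No match

The distinguishing property — multiple of 5 AND at least 67 — holds for all the 'Match' cases and none of the 'No match' cases.
No match: 49, since 49 = 5·9 + 4, 49 < 67. Match: 85, since 85 = 5·17, 85 ≥ 67. No match: 63, since 63 = 5·12 + 3, 63 < 67. No match: 17, since 17 = 5·3 + 2, 17 < 67. No match: 1, since 1 = 5·0 + 1, 1 < 67.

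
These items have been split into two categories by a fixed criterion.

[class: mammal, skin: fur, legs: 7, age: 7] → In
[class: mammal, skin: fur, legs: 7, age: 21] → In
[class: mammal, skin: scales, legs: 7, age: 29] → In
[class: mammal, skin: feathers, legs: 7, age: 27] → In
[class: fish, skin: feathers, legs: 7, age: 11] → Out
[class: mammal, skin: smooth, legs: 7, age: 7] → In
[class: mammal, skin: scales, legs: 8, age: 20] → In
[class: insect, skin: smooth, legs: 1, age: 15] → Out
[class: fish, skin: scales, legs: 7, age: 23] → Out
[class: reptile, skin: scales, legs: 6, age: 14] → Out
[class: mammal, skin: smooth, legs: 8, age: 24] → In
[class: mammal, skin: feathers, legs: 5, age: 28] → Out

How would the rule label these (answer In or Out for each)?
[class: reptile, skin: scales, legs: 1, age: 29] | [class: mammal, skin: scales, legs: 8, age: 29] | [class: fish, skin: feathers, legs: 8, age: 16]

Out, In, Out

The pattern is that an item is 'In' exactly when: class is mammal AND legs ≥ 6.
[class: reptile, skin: scales, legs: 1, age: 29]: class is reptile, legs = 1, doesn't match → Out.
[class: mammal, skin: scales, legs: 8, age: 29]: class is mammal, legs = 8, checks out → In.
[class: fish, skin: feathers, legs: 8, age: 16]: class is fish, legs = 8, doesn't match → Out.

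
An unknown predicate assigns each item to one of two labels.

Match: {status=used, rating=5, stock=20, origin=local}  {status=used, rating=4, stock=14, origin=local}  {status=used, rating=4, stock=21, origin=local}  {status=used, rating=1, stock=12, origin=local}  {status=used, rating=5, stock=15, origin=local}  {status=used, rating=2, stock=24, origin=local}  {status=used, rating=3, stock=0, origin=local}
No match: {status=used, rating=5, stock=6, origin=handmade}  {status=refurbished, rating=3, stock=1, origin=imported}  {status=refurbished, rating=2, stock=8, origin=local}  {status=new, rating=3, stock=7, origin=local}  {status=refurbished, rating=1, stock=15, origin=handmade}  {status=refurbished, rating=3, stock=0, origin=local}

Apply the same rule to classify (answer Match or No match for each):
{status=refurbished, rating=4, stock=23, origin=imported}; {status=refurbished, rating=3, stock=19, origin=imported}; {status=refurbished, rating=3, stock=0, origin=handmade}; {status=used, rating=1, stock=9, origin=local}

The rule appears to be: origin is local AND status is used.

No match, No match, No match, Match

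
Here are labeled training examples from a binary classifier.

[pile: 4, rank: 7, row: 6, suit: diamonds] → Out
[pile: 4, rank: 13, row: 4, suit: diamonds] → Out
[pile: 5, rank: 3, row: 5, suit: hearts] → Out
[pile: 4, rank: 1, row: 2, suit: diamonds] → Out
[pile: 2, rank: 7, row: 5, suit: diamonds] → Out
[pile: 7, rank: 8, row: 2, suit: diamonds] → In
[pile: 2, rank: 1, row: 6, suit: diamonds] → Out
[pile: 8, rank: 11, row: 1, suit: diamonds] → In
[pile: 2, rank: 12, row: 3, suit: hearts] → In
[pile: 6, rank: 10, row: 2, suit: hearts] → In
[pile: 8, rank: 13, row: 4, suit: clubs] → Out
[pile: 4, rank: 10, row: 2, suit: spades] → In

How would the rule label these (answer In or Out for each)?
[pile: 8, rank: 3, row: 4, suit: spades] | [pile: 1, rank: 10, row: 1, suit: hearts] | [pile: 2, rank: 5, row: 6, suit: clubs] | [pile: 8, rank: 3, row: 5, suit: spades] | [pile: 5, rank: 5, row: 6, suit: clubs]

Out, In, Out, Out, Out

The common property of the 'In' items is: row ≤ 3 AND rank ≥ 3. No 'Out' item has it.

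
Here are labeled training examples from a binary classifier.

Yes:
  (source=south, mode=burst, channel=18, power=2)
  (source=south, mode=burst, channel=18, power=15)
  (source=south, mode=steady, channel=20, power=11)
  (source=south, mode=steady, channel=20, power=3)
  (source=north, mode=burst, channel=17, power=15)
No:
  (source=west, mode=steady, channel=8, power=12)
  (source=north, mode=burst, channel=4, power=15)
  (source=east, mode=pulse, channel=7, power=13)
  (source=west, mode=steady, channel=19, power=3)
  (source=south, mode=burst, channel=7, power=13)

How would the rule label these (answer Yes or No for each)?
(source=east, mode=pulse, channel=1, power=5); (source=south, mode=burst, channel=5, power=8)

No, No

The distinguishing property — channel ≥ 17 AND channel ≠ 19 — holds for all the 'Yes' cases and none of the 'No' cases.
(source=east, mode=pulse, channel=1, power=5): channel = 1 — does not fit, so No. (source=south, mode=burst, channel=5, power=8): channel = 5 — does not fit, so No.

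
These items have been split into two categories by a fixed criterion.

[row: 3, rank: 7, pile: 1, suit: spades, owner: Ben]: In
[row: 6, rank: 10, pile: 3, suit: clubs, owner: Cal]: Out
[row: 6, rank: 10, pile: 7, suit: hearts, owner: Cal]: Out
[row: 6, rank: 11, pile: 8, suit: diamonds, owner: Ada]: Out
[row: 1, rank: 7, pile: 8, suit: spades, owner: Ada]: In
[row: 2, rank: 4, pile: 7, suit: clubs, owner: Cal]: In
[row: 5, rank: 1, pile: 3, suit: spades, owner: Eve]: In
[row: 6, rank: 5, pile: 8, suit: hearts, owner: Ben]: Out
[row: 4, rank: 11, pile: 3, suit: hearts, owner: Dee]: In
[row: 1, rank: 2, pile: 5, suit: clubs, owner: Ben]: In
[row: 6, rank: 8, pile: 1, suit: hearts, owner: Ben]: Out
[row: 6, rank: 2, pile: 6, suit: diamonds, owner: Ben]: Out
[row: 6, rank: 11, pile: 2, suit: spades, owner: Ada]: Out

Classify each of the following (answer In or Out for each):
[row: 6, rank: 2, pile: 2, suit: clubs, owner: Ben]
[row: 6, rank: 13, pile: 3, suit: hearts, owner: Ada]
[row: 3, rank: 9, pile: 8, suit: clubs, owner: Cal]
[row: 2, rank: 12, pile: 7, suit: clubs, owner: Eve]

Out, Out, In, In

The common property of the 'In' items is: row ≤ 5. No 'Out' item has it.
[row: 6, rank: 2, pile: 2, suit: clubs, owner: Ben] → row = 6 → Out. [row: 6, rank: 13, pile: 3, suit: hearts, owner: Ada] → row = 6 → Out. [row: 3, rank: 9, pile: 8, suit: clubs, owner: Cal] → row = 3 → In. [row: 2, rank: 12, pile: 7, suit: clubs, owner: Eve] → row = 2 → In.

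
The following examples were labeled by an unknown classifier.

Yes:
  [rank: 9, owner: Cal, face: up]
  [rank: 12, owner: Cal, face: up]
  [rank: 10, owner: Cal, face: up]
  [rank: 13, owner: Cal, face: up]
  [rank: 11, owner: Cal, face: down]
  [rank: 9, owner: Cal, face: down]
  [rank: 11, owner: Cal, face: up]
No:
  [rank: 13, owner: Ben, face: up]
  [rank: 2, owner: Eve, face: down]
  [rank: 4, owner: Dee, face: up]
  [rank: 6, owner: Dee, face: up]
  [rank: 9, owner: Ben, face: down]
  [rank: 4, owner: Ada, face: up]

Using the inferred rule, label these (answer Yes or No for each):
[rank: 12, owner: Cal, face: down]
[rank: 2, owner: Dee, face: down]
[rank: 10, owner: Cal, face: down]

Yes, No, Yes

One predicate separates the groups cleanly: owner is Cal.
[rank: 12, owner: Cal, face: down] — owner is Cal, hence Yes.
[rank: 2, owner: Dee, face: down] — owner is Dee, hence No.
[rank: 10, owner: Cal, face: down] — owner is Cal, hence Yes.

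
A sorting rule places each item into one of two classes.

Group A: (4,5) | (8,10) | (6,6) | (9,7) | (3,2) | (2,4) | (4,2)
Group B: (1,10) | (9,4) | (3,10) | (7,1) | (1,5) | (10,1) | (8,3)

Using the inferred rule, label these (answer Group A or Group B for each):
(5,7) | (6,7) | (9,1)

Group A, Group A, Group B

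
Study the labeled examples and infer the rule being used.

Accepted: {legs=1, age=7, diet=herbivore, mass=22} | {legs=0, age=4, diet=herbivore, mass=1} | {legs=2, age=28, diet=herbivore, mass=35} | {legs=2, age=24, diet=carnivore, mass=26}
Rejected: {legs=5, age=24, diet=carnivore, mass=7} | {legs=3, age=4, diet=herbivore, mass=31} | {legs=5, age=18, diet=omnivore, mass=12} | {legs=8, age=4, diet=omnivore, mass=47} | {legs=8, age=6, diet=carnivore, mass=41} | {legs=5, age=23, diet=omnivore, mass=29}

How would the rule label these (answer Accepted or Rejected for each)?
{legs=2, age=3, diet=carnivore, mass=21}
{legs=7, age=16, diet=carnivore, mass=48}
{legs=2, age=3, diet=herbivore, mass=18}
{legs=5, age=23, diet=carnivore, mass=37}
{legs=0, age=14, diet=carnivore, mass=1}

Every 'Accepted' example satisfies: legs ≤ 2. None of the 'Rejected' examples do.
{legs=2, age=3, diet=carnivore, mass=21} — legs = 2, hence Accepted. {legs=7, age=16, diet=carnivore, mass=48} — legs = 7, hence Rejected. {legs=2, age=3, diet=herbivore, mass=18} — legs = 2, hence Accepted. {legs=5, age=23, diet=carnivore, mass=37} — legs = 5, hence Rejected. {legs=0, age=14, diet=carnivore, mass=1} — legs = 0, hence Accepted.

Accepted, Rejected, Accepted, Rejected, Accepted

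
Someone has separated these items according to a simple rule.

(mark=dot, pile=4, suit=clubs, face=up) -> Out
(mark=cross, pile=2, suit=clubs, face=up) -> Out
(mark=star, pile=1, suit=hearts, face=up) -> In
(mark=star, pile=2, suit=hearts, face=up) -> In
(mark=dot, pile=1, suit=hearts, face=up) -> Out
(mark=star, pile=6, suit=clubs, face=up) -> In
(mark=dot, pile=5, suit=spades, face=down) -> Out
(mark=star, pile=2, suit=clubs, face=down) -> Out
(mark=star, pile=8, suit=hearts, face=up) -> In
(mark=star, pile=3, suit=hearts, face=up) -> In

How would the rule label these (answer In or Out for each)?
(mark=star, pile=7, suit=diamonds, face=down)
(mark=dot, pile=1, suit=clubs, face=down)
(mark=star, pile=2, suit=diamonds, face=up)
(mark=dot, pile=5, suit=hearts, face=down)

Out, Out, In, Out

'In' ⟺ face is up AND mark is star.
(mark=star, pile=7, suit=diamonds, face=down): Out (face is down, mark is star). (mark=dot, pile=1, suit=clubs, face=down): Out (face is down, mark is dot). (mark=star, pile=2, suit=diamonds, face=up): In (face is up, mark is star). (mark=dot, pile=5, suit=hearts, face=down): Out (face is down, mark is dot).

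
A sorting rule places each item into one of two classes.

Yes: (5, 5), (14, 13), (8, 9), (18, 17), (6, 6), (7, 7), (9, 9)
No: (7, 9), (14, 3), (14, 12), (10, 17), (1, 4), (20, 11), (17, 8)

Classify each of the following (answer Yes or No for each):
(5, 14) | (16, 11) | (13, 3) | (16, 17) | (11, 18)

'Yes' ⟺ |first − second| ≤ 1.
(5, 14): No (|5−14| = 9). (16, 11): No (|16−11| = 5). (13, 3): No (|13−3| = 10). (16, 17): Yes (|16−17| = 1). (11, 18): No (|11−18| = 7).

No, No, No, Yes, No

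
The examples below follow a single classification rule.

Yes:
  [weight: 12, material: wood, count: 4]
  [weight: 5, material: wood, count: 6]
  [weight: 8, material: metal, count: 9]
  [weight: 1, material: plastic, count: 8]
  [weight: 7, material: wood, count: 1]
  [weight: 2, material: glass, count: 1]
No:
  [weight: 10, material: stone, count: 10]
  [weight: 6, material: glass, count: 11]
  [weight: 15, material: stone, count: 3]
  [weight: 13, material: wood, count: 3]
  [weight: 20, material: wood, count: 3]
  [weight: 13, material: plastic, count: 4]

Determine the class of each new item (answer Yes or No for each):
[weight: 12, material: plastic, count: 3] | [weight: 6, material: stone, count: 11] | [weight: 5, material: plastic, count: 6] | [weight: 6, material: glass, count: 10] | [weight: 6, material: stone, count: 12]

The distinguishing property — weight ≤ 12 AND count ≤ 9 — holds for all the 'Yes' cases and none of the 'No' cases.
[weight: 12, material: plastic, count: 3]: weight = 12, count = 3 — matches, so Yes. [weight: 6, material: stone, count: 11]: weight = 6, count = 11 — fails the rule, so No. [weight: 5, material: plastic, count: 6]: weight = 5, count = 6 — matches, so Yes. [weight: 6, material: glass, count: 10]: weight = 6, count = 10 — fails the rule, so No. [weight: 6, material: stone, count: 12]: weight = 6, count = 12 — fails the rule, so No.

Yes, No, Yes, No, No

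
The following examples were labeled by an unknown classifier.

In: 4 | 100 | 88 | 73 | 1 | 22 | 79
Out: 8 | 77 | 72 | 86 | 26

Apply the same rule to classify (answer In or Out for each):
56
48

Out, Out

Rule: ≡ 1 (mod 3). This holds for each 'In' example and fails for each 'Out' one.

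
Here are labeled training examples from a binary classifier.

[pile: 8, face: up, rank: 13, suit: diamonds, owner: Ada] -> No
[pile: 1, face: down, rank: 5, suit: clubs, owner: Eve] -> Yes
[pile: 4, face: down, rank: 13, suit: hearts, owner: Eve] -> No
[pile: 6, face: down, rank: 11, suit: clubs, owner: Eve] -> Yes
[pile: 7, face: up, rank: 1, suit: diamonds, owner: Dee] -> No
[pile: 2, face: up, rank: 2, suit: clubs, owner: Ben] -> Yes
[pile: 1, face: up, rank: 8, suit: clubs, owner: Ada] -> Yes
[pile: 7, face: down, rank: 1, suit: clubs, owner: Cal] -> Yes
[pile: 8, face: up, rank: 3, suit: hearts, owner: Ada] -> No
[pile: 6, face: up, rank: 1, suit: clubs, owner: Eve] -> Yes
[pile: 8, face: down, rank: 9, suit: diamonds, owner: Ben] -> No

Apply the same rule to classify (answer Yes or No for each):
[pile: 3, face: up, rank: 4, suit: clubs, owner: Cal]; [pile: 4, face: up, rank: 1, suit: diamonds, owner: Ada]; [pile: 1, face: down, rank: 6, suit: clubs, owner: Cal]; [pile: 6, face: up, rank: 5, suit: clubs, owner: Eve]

Yes, No, Yes, Yes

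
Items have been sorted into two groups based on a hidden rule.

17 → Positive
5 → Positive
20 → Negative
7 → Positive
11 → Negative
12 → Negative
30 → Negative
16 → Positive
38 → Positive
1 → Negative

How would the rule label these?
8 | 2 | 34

Positive, Negative, Positive

'Positive' ⟺ digit sum ≥ 4.
8: digit sum 8 — meets the rule, so Positive. 2: digit sum 2 — doesn't match, so Negative. 34: digit sum 3+4 = 7 — meets the rule, so Positive.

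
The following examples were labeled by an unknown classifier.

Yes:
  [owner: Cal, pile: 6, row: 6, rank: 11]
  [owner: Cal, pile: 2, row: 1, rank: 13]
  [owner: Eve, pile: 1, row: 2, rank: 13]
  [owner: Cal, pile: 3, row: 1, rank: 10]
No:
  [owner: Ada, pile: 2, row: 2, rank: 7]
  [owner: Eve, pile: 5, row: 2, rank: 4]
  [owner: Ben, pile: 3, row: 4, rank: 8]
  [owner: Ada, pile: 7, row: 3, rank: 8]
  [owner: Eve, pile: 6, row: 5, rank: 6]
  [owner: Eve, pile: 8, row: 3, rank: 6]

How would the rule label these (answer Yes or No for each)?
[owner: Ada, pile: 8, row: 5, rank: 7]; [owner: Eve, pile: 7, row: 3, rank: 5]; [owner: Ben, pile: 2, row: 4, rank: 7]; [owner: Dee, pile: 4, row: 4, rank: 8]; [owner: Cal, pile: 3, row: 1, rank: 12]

No, No, No, No, Yes

Rule: rank ≥ 10. This holds for each 'Yes' example and fails for each 'No' one.
[owner: Ada, pile: 8, row: 5, rank: 7]: No (rank = 7). [owner: Eve, pile: 7, row: 3, rank: 5]: No (rank = 5). [owner: Ben, pile: 2, row: 4, rank: 7]: No (rank = 7). [owner: Dee, pile: 4, row: 4, rank: 8]: No (rank = 8). [owner: Cal, pile: 3, row: 1, rank: 12]: Yes (rank = 12).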